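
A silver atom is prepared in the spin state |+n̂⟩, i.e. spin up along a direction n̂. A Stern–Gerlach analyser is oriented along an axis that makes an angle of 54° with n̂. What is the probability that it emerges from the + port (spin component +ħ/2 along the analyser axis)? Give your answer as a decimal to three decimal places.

0.794

For spin-½, the probability of finding spin-up along an axis at angle θ to the initial spin direction is cos²(θ/2); spin-down is sin²(θ/2).
θ = 54°, so P = cos²(27°) ≈ 0.794.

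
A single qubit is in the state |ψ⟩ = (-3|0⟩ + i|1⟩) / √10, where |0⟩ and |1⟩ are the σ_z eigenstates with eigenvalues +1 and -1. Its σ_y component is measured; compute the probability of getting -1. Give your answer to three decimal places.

|-y⟩ = (|0⟩ - i|1⟩)/√2, so ⟨-y|ψ⟩ = (-4) / (√2·√10).
P = |-4|² / 20 = 16/20.

0.800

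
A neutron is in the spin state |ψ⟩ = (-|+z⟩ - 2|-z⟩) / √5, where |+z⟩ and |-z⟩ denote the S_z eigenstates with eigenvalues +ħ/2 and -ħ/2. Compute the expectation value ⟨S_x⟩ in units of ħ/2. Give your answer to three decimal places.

⟨σ_x⟩ = 2 Re(a* b)/(|a|²+|b|²) with a = -1, b = -2.
a* b = 2, so ⟨σ_x⟩ = 4/5.
⟨S_x⟩ = (ħ/2)·⟨σ_x⟩.

0.800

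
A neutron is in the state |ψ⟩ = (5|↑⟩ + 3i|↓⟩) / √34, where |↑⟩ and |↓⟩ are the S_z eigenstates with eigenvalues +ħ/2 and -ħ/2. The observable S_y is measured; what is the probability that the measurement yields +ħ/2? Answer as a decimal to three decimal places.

|+y⟩ = (|↑⟩ + i|↓⟩)/√2, so ⟨+y|ψ⟩ = (8) / (√2·√34).
P = |8|² / 68 = 64/68.

0.941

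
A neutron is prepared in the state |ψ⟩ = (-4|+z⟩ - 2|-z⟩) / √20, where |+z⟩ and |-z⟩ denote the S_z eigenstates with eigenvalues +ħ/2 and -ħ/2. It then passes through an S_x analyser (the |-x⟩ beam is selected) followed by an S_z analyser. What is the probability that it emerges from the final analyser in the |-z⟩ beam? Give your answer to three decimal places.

First analyser (S_x): P(|-x⟩) = |⟨-x|ψ⟩|² = 4/40.
After stage 1 the state is |-x⟩; P(|-z⟩) = |⟨-z|-x⟩|² = 1/2.
Joint probability = 4/40 × 1/2 = 0.050.

0.050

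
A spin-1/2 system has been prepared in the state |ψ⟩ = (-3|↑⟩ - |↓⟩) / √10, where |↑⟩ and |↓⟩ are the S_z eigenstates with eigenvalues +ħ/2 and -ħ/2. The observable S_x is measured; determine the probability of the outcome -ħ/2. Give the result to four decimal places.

|-x⟩ = (|↑⟩ - |↓⟩)/√2, so ⟨-x|ψ⟩ = (-2) / (√2·√10).
P = |-2|² / 20 = 4/20.

0.2000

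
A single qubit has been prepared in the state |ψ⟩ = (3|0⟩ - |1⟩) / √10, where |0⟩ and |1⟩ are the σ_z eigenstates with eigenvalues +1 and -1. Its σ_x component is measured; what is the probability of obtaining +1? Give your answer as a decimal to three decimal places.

0.200

|+x⟩ = (|0⟩ + |1⟩)/√2, so ⟨+x|ψ⟩ = (2) / (√2·√10).
P = |2|² / 20 = 4/20.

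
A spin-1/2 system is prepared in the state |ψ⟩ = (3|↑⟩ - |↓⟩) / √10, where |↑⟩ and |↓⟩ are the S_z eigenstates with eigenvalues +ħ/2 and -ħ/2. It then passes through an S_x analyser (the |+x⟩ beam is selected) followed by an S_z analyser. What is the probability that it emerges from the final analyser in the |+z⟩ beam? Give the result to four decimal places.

0.1000

First analyser (S_x): P(|+x⟩) = |⟨+x|ψ⟩|² = 4/20.
After stage 1 the state is |+x⟩; P(|+z⟩) = |⟨+z|+x⟩|² = 1/2.
Joint probability = 4/20 × 1/2 = 0.1000.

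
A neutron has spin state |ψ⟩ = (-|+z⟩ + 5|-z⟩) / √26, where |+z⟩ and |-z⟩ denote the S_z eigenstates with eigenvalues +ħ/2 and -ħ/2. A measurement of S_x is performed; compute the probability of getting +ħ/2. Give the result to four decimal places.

0.3077

|+x⟩ = (|+z⟩ + |-z⟩)/√2, so ⟨+x|ψ⟩ = (4) / (√2·√26).
P = |4|² / 52 = 16/52.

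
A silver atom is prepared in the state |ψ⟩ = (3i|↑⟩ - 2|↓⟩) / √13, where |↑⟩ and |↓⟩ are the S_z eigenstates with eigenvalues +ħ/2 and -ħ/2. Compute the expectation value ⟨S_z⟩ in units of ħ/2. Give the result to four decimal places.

0.3846

⟨σ_z⟩ = |a|² - |b|² divided by |a|²+|b|², with a, b the |↑⟩, |↓⟩ amplitudes.
= (9 - 4)/13 = 5/13.
⟨S_z⟩ = (ħ/2)·⟨σ_z⟩.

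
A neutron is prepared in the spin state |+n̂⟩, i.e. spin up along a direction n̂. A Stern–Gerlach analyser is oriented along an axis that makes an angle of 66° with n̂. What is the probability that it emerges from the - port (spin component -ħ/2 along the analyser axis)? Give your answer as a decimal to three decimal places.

0.297

For spin-½, the probability of finding spin-up along an axis at angle θ to the initial spin direction is cos²(θ/2); spin-down is sin²(θ/2).
θ = 66°, so P = sin²(33°) ≈ 0.297.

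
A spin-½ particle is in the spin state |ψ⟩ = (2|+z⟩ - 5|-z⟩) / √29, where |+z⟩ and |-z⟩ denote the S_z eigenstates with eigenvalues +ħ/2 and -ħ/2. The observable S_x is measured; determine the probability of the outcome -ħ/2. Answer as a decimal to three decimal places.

|-x⟩ = (|+z⟩ - |-z⟩)/√2, so ⟨-x|ψ⟩ = (7) / (√2·√29).
P = |7|² / 58 = 49/58.

0.845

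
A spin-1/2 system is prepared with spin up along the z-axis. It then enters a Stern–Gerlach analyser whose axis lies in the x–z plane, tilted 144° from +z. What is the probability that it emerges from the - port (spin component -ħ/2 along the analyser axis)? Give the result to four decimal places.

0.9045

For spin-½, the probability of finding spin-up along an axis at angle θ to the initial spin direction is cos²(θ/2); spin-down is sin²(θ/2).
θ = 144°, so P = sin²(72°) ≈ 0.9045.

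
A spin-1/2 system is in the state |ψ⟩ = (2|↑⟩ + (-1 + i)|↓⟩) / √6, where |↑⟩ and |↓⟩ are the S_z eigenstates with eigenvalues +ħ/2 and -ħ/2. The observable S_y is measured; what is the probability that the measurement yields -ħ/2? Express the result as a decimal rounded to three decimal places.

0.167

|-y⟩ = (|↑⟩ - i|↓⟩)/√2, so ⟨-y|ψ⟩ = (1 - i) / (√2·√6).
P = |1 - i|² / 12 = 2/12.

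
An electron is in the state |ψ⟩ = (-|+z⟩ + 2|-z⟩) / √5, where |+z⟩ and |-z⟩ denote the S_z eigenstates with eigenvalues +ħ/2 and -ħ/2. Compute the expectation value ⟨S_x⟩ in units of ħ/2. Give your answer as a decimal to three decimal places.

-0.800

⟨σ_x⟩ = 2 Re(a* b)/(|a|²+|b|²) with a = -1, b = 2.
a* b = -2, so ⟨σ_x⟩ = -4/5.
⟨S_x⟩ = (ħ/2)·⟨σ_x⟩.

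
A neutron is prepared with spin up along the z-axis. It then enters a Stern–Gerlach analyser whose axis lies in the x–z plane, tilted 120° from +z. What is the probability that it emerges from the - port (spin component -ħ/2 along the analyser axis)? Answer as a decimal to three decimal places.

0.750

For spin-½, the probability of finding spin-up along an axis at angle θ to the initial spin direction is cos²(θ/2); spin-down is sin²(θ/2).
θ = 120°, so P = sin²(60°) ≈ 0.750.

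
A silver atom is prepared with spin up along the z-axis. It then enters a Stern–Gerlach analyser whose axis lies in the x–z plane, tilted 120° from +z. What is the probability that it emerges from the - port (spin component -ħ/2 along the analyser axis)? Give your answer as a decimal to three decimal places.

0.750

For spin-½, the probability of finding spin-up along an axis at angle θ to the initial spin direction is cos²(θ/2); spin-down is sin²(θ/2).
θ = 120°, so P = sin²(60°) ≈ 0.750.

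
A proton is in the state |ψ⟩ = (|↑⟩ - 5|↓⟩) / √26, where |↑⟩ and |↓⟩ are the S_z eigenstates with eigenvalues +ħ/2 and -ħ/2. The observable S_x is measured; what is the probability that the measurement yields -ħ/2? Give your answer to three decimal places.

|-x⟩ = (|↑⟩ - |↓⟩)/√2, so ⟨-x|ψ⟩ = (6) / (√2·√26).
P = |6|² / 52 = 36/52.

0.692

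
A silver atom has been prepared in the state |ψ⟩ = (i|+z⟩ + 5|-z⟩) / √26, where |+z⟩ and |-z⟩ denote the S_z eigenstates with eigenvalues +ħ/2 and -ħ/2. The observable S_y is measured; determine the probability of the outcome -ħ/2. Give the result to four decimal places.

0.6923

|-y⟩ = (|+z⟩ - i|-z⟩)/√2, so ⟨-y|ψ⟩ = (6i) / (√2·√26).
P = |6i|² / 52 = 36/52.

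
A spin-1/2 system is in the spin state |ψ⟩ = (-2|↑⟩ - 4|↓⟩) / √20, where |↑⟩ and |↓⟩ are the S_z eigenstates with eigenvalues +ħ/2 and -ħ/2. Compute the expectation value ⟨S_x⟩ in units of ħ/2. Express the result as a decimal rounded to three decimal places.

0.800

⟨σ_x⟩ = 2 Re(a* b)/(|a|²+|b|²) with a = -2, b = -4.
a* b = 8, so ⟨σ_x⟩ = 16/20.
⟨S_x⟩ = (ħ/2)·⟨σ_x⟩.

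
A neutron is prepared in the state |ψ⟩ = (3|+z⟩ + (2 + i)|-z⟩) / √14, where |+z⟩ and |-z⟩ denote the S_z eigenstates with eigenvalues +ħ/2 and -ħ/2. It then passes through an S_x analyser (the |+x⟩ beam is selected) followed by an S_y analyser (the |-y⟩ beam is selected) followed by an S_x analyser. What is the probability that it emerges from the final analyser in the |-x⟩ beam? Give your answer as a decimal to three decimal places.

0.232

First analyser (S_x): P(|+x⟩) = |⟨+x|ψ⟩|² = 26/28.
After stage 1 the state is |+x⟩; P(|-y⟩) = |⟨-y|+x⟩|² = 1/2.
After stage 2 the state is |-y⟩; P(|-x⟩) = |⟨-x|-y⟩|² = 1/2.
Joint probability = 26/28 × 1/2 × 1/2 = 0.232.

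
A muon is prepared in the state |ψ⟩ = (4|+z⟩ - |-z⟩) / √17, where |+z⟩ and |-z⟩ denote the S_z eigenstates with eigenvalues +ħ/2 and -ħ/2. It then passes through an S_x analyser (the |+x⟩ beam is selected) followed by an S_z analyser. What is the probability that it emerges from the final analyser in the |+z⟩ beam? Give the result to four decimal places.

First analyser (S_x): P(|+x⟩) = |⟨+x|ψ⟩|² = 9/34.
After stage 1 the state is |+x⟩; P(|+z⟩) = |⟨+z|+x⟩|² = 1/2.
Joint probability = 9/34 × 1/2 = 0.1324.

0.1324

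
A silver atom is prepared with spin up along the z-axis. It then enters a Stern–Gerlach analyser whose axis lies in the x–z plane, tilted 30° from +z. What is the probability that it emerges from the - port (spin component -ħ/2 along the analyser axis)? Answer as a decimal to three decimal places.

For spin-½, the probability of finding spin-up along an axis at angle θ to the initial spin direction is cos²(θ/2); spin-down is sin²(θ/2).
θ = 30°, so P = sin²(15°) ≈ 0.067.

0.067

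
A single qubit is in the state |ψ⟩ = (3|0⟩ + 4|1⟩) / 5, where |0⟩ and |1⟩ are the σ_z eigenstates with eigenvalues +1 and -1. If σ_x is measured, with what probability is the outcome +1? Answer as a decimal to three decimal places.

|+x⟩ = (|0⟩ + |1⟩)/√2, so ⟨+x|ψ⟩ = (7) / (√2·5).
P = |7|² / 50 = 49/50.

0.980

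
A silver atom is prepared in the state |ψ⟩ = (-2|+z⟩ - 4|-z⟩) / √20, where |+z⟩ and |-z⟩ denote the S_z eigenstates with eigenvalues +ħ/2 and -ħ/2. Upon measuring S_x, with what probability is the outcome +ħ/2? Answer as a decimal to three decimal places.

|+x⟩ = (|+z⟩ + |-z⟩)/√2, so ⟨+x|ψ⟩ = (-6) / (√2·√20).
P = |-6|² / 40 = 36/40.

0.900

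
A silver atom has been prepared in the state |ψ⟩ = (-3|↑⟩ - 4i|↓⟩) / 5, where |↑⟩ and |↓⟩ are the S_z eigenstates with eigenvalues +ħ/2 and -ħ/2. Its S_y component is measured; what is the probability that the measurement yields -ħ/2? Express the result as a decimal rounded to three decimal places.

0.020

|-y⟩ = (|↑⟩ - i|↓⟩)/√2, so ⟨-y|ψ⟩ = (1) / (√2·5).
P = |1|² / 50 = 1/50.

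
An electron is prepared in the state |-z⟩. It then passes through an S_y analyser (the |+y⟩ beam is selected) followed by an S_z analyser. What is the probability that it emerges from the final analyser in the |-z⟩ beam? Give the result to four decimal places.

First analyser (S_y): from |-z⟩, P(|+y⟩) = 1/2.
After stage 1 the state is |+y⟩; P(|-z⟩) = |⟨-z|+y⟩|² = 1/2.
Joint probability = 1/2 × 1/2 = 0.2500.

0.2500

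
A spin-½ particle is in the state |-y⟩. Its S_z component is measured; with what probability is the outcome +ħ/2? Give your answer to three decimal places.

In the S_z basis, |-y⟩ = (|+z⟩ - i|-z⟩)/√2 and |+z⟩ = |+z⟩.
|⟨+z|-y⟩|² = 1/2.

0.500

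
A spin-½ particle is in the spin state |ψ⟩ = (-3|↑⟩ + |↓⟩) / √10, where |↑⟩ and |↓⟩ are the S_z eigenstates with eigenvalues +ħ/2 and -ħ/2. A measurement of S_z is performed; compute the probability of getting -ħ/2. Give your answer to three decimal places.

The -ħ/2 outcome corresponds to |↓⟩. Its amplitude in |ψ⟩ is 1/√10.
P = |1|² / 10 = 1/10.

0.100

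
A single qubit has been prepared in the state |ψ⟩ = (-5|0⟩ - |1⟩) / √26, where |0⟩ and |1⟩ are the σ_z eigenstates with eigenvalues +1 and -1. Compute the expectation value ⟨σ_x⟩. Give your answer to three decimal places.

⟨σ_x⟩ = 2 Re(a* b)/(|a|²+|b|²) with a = -5, b = -1.
a* b = 5, so ⟨σ_x⟩ = 10/26.

0.385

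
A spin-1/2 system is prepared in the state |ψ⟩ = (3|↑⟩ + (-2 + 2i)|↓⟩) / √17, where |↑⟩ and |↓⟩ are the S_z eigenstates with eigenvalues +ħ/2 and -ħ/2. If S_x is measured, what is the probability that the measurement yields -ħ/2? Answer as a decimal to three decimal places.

|-x⟩ = (|↑⟩ - |↓⟩)/√2, so ⟨-x|ψ⟩ = (5 - 2i) / (√2·√17).
P = |5 - 2i|² / 34 = 29/34.

0.853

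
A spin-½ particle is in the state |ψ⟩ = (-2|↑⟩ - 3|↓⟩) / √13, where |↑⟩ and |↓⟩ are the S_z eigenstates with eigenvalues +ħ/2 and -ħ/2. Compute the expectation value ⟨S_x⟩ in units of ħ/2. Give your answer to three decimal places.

⟨σ_x⟩ = 2 Re(a* b)/(|a|²+|b|²) with a = -2, b = -3.
a* b = 6, so ⟨σ_x⟩ = 12/13.
⟨S_x⟩ = (ħ/2)·⟨σ_x⟩.

0.923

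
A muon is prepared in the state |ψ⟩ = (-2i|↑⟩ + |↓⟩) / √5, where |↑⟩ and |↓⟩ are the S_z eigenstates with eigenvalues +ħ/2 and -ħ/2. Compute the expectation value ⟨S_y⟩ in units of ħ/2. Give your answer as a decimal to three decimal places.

⟨σ_y⟩ = 2 Im(a* b)/(|a|²+|b|²) with a = -2i, b = 1.
a* b = 2i, so ⟨σ_y⟩ = 4/5.
⟨S_y⟩ = (ħ/2)·⟨σ_y⟩.

0.800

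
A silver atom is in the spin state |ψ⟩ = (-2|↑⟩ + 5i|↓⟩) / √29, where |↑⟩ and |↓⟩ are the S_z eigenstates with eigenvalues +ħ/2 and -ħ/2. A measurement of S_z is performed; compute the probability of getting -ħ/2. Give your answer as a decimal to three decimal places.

The -ħ/2 outcome corresponds to |↓⟩. Its amplitude in |ψ⟩ is 5i/√29.
P = |5i|² / 29 = 25/29.

0.862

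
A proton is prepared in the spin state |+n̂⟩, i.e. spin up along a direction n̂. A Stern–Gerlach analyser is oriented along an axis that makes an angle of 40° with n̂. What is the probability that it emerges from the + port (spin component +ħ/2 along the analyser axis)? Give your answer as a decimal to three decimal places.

0.883

For spin-½, the probability of finding spin-up along an axis at angle θ to the initial spin direction is cos²(θ/2); spin-down is sin²(θ/2).
θ = 40°, so P = cos²(20°) ≈ 0.883.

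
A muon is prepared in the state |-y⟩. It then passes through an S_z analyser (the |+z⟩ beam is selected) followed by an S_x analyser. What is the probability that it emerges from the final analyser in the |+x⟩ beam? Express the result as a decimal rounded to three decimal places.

0.250

First analyser (S_z): from |-y⟩, P(|+z⟩) = 1/2.
After stage 1 the state is |+z⟩; P(|+x⟩) = |⟨+x|+z⟩|² = 1/2.
Joint probability = 1/2 × 1/2 = 0.250.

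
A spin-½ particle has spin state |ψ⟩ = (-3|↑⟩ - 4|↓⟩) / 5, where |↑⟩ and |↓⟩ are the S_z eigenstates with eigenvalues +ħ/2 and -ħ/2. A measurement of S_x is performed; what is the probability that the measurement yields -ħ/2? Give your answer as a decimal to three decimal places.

0.020

|-x⟩ = (|↑⟩ - |↓⟩)/√2, so ⟨-x|ψ⟩ = (1) / (√2·5).
P = |1|² / 50 = 1/50.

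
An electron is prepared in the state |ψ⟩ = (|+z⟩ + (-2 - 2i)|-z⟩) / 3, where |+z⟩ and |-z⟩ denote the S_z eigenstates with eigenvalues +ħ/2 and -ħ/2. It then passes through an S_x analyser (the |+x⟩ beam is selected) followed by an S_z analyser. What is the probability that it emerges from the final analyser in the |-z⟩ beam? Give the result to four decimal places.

0.1389

First analyser (S_x): P(|+x⟩) = |⟨+x|ψ⟩|² = 5/18.
After stage 1 the state is |+x⟩; P(|-z⟩) = |⟨-z|+x⟩|² = 1/2.
Joint probability = 5/18 × 1/2 = 0.1389.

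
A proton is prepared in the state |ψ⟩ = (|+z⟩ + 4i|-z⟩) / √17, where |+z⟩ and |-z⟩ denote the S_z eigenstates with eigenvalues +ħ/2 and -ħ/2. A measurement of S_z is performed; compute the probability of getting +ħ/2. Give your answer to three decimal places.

0.059

The +ħ/2 outcome corresponds to |+z⟩. Its amplitude in |ψ⟩ is 1/√17.
P = |1|² / 17 = 1/17.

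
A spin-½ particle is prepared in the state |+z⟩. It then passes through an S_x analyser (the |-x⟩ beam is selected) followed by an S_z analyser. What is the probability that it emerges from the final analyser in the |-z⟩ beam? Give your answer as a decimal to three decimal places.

0.250

First analyser (S_x): from |+z⟩, P(|-x⟩) = 1/2.
After stage 1 the state is |-x⟩; P(|-z⟩) = |⟨-z|-x⟩|² = 1/2.
Joint probability = 1/2 × 1/2 = 0.250.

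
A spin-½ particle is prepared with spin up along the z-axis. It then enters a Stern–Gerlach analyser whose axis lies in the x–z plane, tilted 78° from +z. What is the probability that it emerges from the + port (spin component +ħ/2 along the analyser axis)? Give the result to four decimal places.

0.6040

For spin-½, the probability of finding spin-up along an axis at angle θ to the initial spin direction is cos²(θ/2); spin-down is sin²(θ/2).
θ = 78°, so P = cos²(39°) ≈ 0.6040.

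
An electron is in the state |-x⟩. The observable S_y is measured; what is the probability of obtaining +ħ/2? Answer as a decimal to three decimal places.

0.500

In the S_z basis, |-x⟩ = (|+z⟩ - |-z⟩)/√2 and |+y⟩ = (|+z⟩ + i|-z⟩)/√2.
|⟨+y|-x⟩|² = 1/2.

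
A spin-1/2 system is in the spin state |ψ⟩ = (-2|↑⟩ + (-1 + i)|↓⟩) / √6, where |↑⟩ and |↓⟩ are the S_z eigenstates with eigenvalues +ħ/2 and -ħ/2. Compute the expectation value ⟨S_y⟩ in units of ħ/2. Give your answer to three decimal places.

-0.667

⟨σ_y⟩ = 2 Im(a* b)/(|a|²+|b|²) with a = -2, b = (-1 + i).
a* b = (2 - 2i), so ⟨σ_y⟩ = -4/6.
⟨S_y⟩ = (ħ/2)·⟨σ_y⟩.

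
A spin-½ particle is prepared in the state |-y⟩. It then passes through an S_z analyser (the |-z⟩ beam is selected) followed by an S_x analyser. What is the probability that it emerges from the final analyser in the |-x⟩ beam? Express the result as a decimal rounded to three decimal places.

0.250

First analyser (S_z): from |-y⟩, P(|-z⟩) = 1/2.
After stage 1 the state is |-z⟩; P(|-x⟩) = |⟨-x|-z⟩|² = 1/2.
Joint probability = 1/2 × 1/2 = 0.250.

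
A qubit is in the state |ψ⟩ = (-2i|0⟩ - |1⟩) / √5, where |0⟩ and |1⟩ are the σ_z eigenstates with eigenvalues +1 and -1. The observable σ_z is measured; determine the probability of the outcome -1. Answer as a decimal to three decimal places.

0.200

The -1 outcome corresponds to |1⟩. Its amplitude in |ψ⟩ is -1/√5.
P = |-1|² / 5 = 1/5.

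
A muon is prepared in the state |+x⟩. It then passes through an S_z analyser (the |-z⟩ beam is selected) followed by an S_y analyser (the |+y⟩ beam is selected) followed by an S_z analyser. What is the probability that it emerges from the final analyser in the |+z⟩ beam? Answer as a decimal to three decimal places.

First analyser (S_z): from |+x⟩, P(|-z⟩) = 1/2.
After stage 1 the state is |-z⟩; P(|+y⟩) = |⟨+y|-z⟩|² = 1/2.
After stage 2 the state is |+y⟩; P(|+z⟩) = |⟨+z|+y⟩|² = 1/2.
Joint probability = 1/2 × 1/2 × 1/2 = 0.125.

0.125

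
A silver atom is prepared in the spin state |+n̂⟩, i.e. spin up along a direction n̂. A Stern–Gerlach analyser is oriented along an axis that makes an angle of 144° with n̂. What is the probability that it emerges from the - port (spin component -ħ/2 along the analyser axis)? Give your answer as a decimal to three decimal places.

For spin-½, the probability of finding spin-up along an axis at angle θ to the initial spin direction is cos²(θ/2); spin-down is sin²(θ/2).
θ = 144°, so P = sin²(72°) ≈ 0.905.

0.905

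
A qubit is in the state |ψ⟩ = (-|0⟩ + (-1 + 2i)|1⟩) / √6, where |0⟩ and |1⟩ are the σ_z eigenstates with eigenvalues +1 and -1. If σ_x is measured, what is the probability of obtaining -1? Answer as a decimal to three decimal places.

0.333

|-x⟩ = (|0⟩ - |1⟩)/√2, so ⟨-x|ψ⟩ = (-2i) / (√2·√6).
P = |-2i|² / 12 = 4/12.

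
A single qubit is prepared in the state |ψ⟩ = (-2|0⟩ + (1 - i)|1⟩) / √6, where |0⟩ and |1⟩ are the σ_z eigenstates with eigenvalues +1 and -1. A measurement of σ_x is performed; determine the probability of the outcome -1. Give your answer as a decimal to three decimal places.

0.833

|-x⟩ = (|0⟩ - |1⟩)/√2, so ⟨-x|ψ⟩ = (-3 + i) / (√2·√6).
P = |-3 + i|² / 12 = 10/12.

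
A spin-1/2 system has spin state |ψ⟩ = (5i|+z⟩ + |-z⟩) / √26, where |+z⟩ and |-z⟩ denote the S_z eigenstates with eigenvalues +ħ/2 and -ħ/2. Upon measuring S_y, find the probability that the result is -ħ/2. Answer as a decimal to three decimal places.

0.692

|-y⟩ = (|+z⟩ - i|-z⟩)/√2, so ⟨-y|ψ⟩ = (6i) / (√2·√26).
P = |6i|² / 52 = 36/52.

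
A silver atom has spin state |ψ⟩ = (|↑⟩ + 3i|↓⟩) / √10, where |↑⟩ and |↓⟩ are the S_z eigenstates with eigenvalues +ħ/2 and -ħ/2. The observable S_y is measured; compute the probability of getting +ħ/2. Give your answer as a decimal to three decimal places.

|+y⟩ = (|↑⟩ + i|↓⟩)/√2, so ⟨+y|ψ⟩ = (4) / (√2·√10).
P = |4|² / 20 = 16/20.

0.800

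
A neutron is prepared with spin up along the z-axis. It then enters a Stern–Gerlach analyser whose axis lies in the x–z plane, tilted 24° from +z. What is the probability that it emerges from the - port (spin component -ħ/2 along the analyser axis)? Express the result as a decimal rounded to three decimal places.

For spin-½, the probability of finding spin-up along an axis at angle θ to the initial spin direction is cos²(θ/2); spin-down is sin²(θ/2).
θ = 24°, so P = sin²(12°) ≈ 0.043.

0.043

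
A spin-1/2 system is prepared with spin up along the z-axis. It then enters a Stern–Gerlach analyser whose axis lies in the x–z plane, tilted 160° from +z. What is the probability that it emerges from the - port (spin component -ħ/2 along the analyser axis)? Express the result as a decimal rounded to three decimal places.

For spin-½, the probability of finding spin-up along an axis at angle θ to the initial spin direction is cos²(θ/2); spin-down is sin²(θ/2).
θ = 160°, so P = sin²(80°) ≈ 0.970.

0.970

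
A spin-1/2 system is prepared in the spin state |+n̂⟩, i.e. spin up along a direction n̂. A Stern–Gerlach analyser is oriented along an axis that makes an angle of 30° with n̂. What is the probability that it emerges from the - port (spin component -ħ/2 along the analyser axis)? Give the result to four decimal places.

For spin-½, the probability of finding spin-up along an axis at angle θ to the initial spin direction is cos²(θ/2); spin-down is sin²(θ/2).
θ = 30°, so P = sin²(15°) ≈ 0.0670.

0.0670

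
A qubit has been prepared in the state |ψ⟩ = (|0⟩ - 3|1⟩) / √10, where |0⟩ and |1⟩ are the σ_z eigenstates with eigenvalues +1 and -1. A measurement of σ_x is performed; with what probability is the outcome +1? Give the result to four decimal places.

0.2000

|+x⟩ = (|0⟩ + |1⟩)/√2, so ⟨+x|ψ⟩ = (-2) / (√2·√10).
P = |-2|² / 20 = 4/20.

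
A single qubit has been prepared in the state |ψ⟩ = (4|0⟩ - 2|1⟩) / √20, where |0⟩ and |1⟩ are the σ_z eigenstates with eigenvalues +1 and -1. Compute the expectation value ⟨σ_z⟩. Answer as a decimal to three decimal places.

0.600

⟨σ_z⟩ = |a|² - |b|² divided by |a|²+|b|², with a, b the |0⟩, |1⟩ amplitudes.
= (16 - 4)/20 = 12/20.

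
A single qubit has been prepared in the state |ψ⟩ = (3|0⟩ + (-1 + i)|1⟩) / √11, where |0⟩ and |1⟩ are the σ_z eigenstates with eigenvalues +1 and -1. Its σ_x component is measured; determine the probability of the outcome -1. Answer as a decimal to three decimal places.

0.773

|-x⟩ = (|0⟩ - |1⟩)/√2, so ⟨-x|ψ⟩ = (4 - i) / (√2·√11).
P = |4 - i|² / 22 = 17/22.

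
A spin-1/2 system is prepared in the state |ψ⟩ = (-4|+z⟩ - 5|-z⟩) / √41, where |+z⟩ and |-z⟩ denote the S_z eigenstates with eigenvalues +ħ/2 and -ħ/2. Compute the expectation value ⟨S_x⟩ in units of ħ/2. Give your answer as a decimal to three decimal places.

⟨σ_x⟩ = 2 Re(a* b)/(|a|²+|b|²) with a = -4, b = -5.
a* b = 20, so ⟨σ_x⟩ = 40/41.
⟨S_x⟩ = (ħ/2)·⟨σ_x⟩.

0.976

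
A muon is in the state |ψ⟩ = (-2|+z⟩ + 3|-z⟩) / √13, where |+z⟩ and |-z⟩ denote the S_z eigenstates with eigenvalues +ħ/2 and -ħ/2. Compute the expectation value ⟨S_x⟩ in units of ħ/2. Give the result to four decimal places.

⟨σ_x⟩ = 2 Re(a* b)/(|a|²+|b|²) with a = -2, b = 3.
a* b = -6, so ⟨σ_x⟩ = -12/13.
⟨S_x⟩ = (ħ/2)·⟨σ_x⟩.

-0.9231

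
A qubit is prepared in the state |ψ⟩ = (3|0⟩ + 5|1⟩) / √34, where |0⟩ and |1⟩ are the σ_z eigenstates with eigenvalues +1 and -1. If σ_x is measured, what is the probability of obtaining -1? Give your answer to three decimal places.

|-x⟩ = (|0⟩ - |1⟩)/√2, so ⟨-x|ψ⟩ = (-2) / (√2·√34).
P = |-2|² / 68 = 4/68.

0.059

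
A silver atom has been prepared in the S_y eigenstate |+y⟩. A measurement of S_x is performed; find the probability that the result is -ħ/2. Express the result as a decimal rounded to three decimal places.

In the S_z basis, |+y⟩ = (|+z⟩ + i|-z⟩)/√2 and |-x⟩ = (|+z⟩ - |-z⟩)/√2.
|⟨-x|+y⟩|² = 1/2.

0.500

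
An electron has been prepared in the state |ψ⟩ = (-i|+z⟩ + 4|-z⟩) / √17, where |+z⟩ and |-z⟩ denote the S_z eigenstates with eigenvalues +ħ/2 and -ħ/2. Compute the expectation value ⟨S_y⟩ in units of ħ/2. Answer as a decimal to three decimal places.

0.471

⟨σ_y⟩ = 2 Im(a* b)/(|a|²+|b|²) with a = -i, b = 4.
a* b = 4i, so ⟨σ_y⟩ = 8/17.
⟨S_y⟩ = (ħ/2)·⟨σ_y⟩.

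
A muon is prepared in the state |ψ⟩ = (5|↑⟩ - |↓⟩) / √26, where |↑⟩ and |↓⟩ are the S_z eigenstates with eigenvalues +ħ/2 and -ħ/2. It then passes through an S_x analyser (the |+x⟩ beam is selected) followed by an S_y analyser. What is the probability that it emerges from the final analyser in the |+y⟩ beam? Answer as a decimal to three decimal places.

First analyser (S_x): P(|+x⟩) = |⟨+x|ψ⟩|² = 16/52.
After stage 1 the state is |+x⟩; P(|+y⟩) = |⟨+y|+x⟩|² = 1/2.
Joint probability = 16/52 × 1/2 = 0.154.

0.154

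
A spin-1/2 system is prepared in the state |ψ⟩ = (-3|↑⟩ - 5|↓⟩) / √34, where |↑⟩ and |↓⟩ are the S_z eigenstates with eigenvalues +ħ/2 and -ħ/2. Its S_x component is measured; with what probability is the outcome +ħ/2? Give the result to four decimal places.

|+x⟩ = (|↑⟩ + |↓⟩)/√2, so ⟨+x|ψ⟩ = (-8) / (√2·√34).
P = |-8|² / 68 = 64/68.

0.9412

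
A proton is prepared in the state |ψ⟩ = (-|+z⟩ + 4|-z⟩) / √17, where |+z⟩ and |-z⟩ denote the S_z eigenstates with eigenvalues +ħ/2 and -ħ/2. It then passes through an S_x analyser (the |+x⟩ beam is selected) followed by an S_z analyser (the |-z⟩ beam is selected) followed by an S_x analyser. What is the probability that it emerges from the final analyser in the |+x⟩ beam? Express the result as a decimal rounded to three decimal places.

0.066

First analyser (S_x): P(|+x⟩) = |⟨+x|ψ⟩|² = 9/34.
After stage 1 the state is |+x⟩; P(|-z⟩) = |⟨-z|+x⟩|² = 1/2.
After stage 2 the state is |-z⟩; P(|+x⟩) = |⟨+x|-z⟩|² = 1/2.
Joint probability = 9/34 × 1/2 × 1/2 = 0.066.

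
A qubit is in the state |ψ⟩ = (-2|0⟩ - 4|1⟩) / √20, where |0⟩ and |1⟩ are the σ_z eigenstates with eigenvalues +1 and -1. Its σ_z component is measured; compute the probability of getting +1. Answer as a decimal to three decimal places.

The +1 outcome corresponds to |0⟩. Its amplitude in |ψ⟩ is -2/√20.
P = |-2|² / 20 = 4/20.

0.200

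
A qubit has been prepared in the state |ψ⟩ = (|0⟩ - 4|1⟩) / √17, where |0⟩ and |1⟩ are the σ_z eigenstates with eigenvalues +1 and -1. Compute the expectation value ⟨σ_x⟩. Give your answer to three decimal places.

-0.471

⟨σ_x⟩ = 2 Re(a* b)/(|a|²+|b|²) with a = 1, b = -4.
a* b = -4, so ⟨σ_x⟩ = -8/17.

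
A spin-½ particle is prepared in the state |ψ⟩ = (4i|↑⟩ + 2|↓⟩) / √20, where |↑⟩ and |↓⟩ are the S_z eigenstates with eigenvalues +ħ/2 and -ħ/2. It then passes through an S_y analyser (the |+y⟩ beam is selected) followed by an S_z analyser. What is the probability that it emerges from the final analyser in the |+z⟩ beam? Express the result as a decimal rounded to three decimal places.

First analyser (S_y): P(|+y⟩) = |⟨+y|ψ⟩|² = 4/40.
After stage 1 the state is |+y⟩; P(|+z⟩) = |⟨+z|+y⟩|² = 1/2.
Joint probability = 4/40 × 1/2 = 0.050.

0.050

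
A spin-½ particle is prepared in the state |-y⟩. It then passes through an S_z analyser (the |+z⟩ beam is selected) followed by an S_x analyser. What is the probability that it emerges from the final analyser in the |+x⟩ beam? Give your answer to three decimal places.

0.250

First analyser (S_z): from |-y⟩, P(|+z⟩) = 1/2.
After stage 1 the state is |+z⟩; P(|+x⟩) = |⟨+x|+z⟩|² = 1/2.
Joint probability = 1/2 × 1/2 = 0.250.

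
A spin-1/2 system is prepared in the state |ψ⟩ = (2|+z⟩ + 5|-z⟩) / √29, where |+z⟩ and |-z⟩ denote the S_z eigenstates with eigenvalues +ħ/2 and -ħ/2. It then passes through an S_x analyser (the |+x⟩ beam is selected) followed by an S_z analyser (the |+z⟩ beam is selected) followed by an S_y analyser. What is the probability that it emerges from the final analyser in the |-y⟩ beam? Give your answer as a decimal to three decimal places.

0.211

First analyser (S_x): P(|+x⟩) = |⟨+x|ψ⟩|² = 49/58.
After stage 1 the state is |+x⟩; P(|+z⟩) = |⟨+z|+x⟩|² = 1/2.
After stage 2 the state is |+z⟩; P(|-y⟩) = |⟨-y|+z⟩|² = 1/2.
Joint probability = 49/58 × 1/2 × 1/2 = 0.211.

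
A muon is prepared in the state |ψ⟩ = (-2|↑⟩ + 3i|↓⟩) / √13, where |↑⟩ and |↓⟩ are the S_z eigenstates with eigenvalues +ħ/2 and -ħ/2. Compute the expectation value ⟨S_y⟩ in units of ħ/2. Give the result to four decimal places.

-0.9231

⟨σ_y⟩ = 2 Im(a* b)/(|a|²+|b|²) with a = -2, b = 3i.
a* b = -6i, so ⟨σ_y⟩ = -12/13.
⟨S_y⟩ = (ħ/2)·⟨σ_y⟩.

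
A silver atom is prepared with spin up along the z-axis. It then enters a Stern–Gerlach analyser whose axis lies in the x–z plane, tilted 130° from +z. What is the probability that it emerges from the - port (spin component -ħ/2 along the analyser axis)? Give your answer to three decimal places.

0.821

For spin-½, the probability of finding spin-up along an axis at angle θ to the initial spin direction is cos²(θ/2); spin-down is sin²(θ/2).
θ = 130°, so P = sin²(65°) ≈ 0.821.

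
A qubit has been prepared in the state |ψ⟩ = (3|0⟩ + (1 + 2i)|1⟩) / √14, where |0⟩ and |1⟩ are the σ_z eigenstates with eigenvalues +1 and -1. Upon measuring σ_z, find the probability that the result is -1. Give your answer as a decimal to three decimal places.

The -1 outcome corresponds to |1⟩. Its amplitude in |ψ⟩ is (1 + 2i)/√14.
P = |1 + 2i|² / 14 = 5/14.

0.357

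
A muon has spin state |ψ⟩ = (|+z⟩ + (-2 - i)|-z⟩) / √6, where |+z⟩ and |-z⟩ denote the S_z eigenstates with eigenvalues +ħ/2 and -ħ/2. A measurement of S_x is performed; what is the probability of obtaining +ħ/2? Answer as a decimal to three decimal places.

|+x⟩ = (|+z⟩ + |-z⟩)/√2, so ⟨+x|ψ⟩ = (-1 - i) / (√2·√6).
P = |-1 - i|² / 12 = 2/12.

0.167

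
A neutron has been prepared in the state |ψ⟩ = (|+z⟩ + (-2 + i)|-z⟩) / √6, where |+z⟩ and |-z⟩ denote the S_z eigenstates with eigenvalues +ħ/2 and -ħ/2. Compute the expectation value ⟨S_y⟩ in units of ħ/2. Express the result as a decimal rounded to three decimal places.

0.333

⟨σ_y⟩ = 2 Im(a* b)/(|a|²+|b|²) with a = 1, b = (-2 + i).
a* b = (-2 + i), so ⟨σ_y⟩ = 2/6.
⟨S_y⟩ = (ħ/2)·⟨σ_y⟩.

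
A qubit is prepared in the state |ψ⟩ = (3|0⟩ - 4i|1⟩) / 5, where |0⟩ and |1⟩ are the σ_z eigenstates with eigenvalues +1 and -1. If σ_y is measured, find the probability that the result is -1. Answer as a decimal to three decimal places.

|-y⟩ = (|0⟩ - i|1⟩)/√2, so ⟨-y|ψ⟩ = (7) / (√2·5).
P = |7|² / 50 = 49/50.

0.980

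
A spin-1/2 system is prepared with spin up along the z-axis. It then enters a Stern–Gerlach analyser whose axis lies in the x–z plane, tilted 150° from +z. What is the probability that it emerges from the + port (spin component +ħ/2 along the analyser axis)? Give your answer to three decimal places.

0.067

For spin-½, the probability of finding spin-up along an axis at angle θ to the initial spin direction is cos²(θ/2); spin-down is sin²(θ/2).
θ = 150°, so P = cos²(75°) ≈ 0.067.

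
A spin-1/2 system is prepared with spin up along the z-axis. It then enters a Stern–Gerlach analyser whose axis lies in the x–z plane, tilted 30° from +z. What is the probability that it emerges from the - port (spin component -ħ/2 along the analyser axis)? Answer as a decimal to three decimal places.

0.067

For spin-½, the probability of finding spin-up along an axis at angle θ to the initial spin direction is cos²(θ/2); spin-down is sin²(θ/2).
θ = 30°, so P = sin²(15°) ≈ 0.067.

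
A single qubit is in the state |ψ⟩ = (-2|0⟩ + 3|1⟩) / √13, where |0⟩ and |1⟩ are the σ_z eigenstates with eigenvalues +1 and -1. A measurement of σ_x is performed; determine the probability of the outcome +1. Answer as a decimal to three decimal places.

|+x⟩ = (|0⟩ + |1⟩)/√2, so ⟨+x|ψ⟩ = (1) / (√2·√13).
P = |1|² / 26 = 1/26.

0.038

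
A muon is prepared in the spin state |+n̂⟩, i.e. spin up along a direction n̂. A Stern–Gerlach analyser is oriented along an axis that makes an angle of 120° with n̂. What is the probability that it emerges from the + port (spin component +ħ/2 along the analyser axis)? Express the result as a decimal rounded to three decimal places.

0.250

For spin-½, the probability of finding spin-up along an axis at angle θ to the initial spin direction is cos²(θ/2); spin-down is sin²(θ/2).
θ = 120°, so P = cos²(60°) ≈ 0.250.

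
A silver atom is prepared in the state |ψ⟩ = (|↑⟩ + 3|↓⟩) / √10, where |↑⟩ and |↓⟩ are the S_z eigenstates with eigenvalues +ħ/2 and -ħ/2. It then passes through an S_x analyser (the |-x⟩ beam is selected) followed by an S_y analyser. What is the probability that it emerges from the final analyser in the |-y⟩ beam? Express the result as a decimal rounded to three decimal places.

0.100

First analyser (S_x): P(|-x⟩) = |⟨-x|ψ⟩|² = 4/20.
After stage 1 the state is |-x⟩; P(|-y⟩) = |⟨-y|-x⟩|² = 1/2.
Joint probability = 4/20 × 1/2 = 0.100.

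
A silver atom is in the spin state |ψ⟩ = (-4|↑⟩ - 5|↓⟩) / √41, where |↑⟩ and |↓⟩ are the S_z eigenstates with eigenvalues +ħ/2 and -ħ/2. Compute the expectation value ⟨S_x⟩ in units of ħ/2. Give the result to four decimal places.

⟨σ_x⟩ = 2 Re(a* b)/(|a|²+|b|²) with a = -4, b = -5.
a* b = 20, so ⟨σ_x⟩ = 40/41.
⟨S_x⟩ = (ħ/2)·⟨σ_x⟩.

0.9756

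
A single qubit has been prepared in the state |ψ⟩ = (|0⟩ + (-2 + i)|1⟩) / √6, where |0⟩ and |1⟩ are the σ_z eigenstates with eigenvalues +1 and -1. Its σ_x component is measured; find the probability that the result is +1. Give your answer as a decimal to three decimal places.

0.167

|+x⟩ = (|0⟩ + |1⟩)/√2, so ⟨+x|ψ⟩ = (-1 + i) / (√2·√6).
P = |-1 + i|² / 12 = 2/12.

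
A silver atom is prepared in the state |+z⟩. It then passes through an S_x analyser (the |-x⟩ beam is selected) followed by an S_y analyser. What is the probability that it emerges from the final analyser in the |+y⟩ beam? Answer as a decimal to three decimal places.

0.250

First analyser (S_x): from |+z⟩, P(|-x⟩) = 1/2.
After stage 1 the state is |-x⟩; P(|+y⟩) = |⟨+y|-x⟩|² = 1/2.
Joint probability = 1/2 × 1/2 = 0.250.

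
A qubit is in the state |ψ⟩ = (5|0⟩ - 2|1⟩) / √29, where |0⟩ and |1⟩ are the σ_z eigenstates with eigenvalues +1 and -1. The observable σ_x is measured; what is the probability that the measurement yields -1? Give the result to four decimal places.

|-x⟩ = (|0⟩ - |1⟩)/√2, so ⟨-x|ψ⟩ = (7) / (√2·√29).
P = |7|² / 58 = 49/58.

0.8448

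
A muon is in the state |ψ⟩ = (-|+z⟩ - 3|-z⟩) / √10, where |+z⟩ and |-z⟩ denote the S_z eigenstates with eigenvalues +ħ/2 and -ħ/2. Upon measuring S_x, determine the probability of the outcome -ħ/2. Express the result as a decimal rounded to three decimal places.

|-x⟩ = (|+z⟩ - |-z⟩)/√2, so ⟨-x|ψ⟩ = (2) / (√2·√10).
P = |2|² / 20 = 4/20.

0.200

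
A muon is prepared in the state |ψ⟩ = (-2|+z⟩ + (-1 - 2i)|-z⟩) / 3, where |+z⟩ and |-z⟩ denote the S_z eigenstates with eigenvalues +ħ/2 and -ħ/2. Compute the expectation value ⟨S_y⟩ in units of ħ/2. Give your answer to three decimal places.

0.889

⟨σ_y⟩ = 2 Im(a* b)/(|a|²+|b|²) with a = -2, b = (-1 - 2i).
a* b = (2 + 4i), so ⟨σ_y⟩ = 8/9.
⟨S_y⟩ = (ħ/2)·⟨σ_y⟩.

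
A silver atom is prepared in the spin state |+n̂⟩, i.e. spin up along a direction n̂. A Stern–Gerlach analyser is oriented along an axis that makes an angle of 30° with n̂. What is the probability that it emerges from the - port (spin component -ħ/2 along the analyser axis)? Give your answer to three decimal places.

For spin-½, the probability of finding spin-up along an axis at angle θ to the initial spin direction is cos²(θ/2); spin-down is sin²(θ/2).
θ = 30°, so P = sin²(15°) ≈ 0.067.

0.067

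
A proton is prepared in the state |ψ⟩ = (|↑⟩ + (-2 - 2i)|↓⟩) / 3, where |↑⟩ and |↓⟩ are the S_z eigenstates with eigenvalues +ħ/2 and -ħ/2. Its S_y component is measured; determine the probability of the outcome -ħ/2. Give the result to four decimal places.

0.7222

|-y⟩ = (|↑⟩ - i|↓⟩)/√2, so ⟨-y|ψ⟩ = (3 - 2i) / (√2·3).
P = |3 - 2i|² / 18 = 13/18.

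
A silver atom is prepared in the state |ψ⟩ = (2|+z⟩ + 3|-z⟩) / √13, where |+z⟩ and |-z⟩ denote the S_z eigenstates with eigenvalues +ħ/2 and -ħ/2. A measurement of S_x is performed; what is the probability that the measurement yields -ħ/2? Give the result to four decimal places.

0.0385

|-x⟩ = (|+z⟩ - |-z⟩)/√2, so ⟨-x|ψ⟩ = (-1) / (√2·√13).
P = |-1|² / 26 = 1/26.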